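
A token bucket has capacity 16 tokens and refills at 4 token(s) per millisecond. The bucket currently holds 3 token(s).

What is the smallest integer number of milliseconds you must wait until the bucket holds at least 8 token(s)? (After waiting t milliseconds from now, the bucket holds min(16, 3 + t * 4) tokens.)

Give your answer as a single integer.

Need 3 + t * 4 >= 8, so t >= 5/4.
Smallest integer t = ceil(5/4) = 2.

Answer: 2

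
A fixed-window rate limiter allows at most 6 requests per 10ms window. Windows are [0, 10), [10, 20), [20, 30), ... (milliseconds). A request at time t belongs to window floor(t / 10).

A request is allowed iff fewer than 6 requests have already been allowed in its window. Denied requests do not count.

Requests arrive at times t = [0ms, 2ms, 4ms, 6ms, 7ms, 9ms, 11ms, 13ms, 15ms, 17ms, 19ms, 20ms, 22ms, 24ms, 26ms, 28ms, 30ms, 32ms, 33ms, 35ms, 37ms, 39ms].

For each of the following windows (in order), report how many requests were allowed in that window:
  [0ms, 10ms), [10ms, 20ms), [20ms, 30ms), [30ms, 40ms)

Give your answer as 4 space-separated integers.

Processing requests:
  req#1 t=0ms (window 0): ALLOW
  req#2 t=2ms (window 0): ALLOW
  req#3 t=4ms (window 0): ALLOW
  req#4 t=6ms (window 0): ALLOW
  req#5 t=7ms (window 0): ALLOW
  req#6 t=9ms (window 0): ALLOW
  req#7 t=11ms (window 1): ALLOW
  req#8 t=13ms (window 1): ALLOW
  req#9 t=15ms (window 1): ALLOW
  req#10 t=17ms (window 1): ALLOW
  req#11 t=19ms (window 1): ALLOW
  req#12 t=20ms (window 2): ALLOW
  req#13 t=22ms (window 2): ALLOW
  req#14 t=24ms (window 2): ALLOW
  req#15 t=26ms (window 2): ALLOW
  req#16 t=28ms (window 2): ALLOW
  req#17 t=30ms (window 3): ALLOW
  req#18 t=32ms (window 3): ALLOW
  req#19 t=33ms (window 3): ALLOW
  req#20 t=35ms (window 3): ALLOW
  req#21 t=37ms (window 3): ALLOW
  req#22 t=39ms (window 3): ALLOW

Allowed counts by window: 6 5 5 6

Answer: 6 5 5 6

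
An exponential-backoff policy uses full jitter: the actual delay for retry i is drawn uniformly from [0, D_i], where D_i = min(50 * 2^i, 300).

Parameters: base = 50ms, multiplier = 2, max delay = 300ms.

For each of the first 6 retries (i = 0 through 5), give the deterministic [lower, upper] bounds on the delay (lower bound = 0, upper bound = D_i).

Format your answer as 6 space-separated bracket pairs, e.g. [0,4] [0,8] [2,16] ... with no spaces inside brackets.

Computing bounds per retry:
  i=0: D_i=min(50*2^0,300)=50, bounds=[0,50]
  i=1: D_i=min(50*2^1,300)=100, bounds=[0,100]
  i=2: D_i=min(50*2^2,300)=200, bounds=[0,200]
  i=3: D_i=min(50*2^3,300)=300, bounds=[0,300]
  i=4: D_i=min(50*2^4,300)=300, bounds=[0,300]
  i=5: D_i=min(50*2^5,300)=300, bounds=[0,300]

Answer: [0,50] [0,100] [0,200] [0,300] [0,300] [0,300]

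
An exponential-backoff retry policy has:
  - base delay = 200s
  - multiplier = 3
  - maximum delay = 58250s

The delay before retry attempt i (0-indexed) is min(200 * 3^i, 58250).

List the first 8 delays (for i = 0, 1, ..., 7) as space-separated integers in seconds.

Answer: 200 600 1800 5400 16200 48600 58250 58250

Derivation:
Computing each delay:
  i=0: min(200*3^0, 58250) = 200
  i=1: min(200*3^1, 58250) = 600
  i=2: min(200*3^2, 58250) = 1800
  i=3: min(200*3^3, 58250) = 5400
  i=4: min(200*3^4, 58250) = 16200
  i=5: min(200*3^5, 58250) = 48600
  i=6: min(200*3^6, 58250) = 58250
  i=7: min(200*3^7, 58250) = 58250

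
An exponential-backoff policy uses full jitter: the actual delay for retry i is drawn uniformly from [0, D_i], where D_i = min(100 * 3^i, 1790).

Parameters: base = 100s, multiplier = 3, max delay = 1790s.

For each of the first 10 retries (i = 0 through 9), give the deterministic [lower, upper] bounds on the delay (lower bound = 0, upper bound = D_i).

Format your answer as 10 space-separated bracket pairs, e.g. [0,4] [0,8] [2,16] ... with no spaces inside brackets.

Computing bounds per retry:
  i=0: D_i=min(100*3^0,1790)=100, bounds=[0,100]
  i=1: D_i=min(100*3^1,1790)=300, bounds=[0,300]
  i=2: D_i=min(100*3^2,1790)=900, bounds=[0,900]
  i=3: D_i=min(100*3^3,1790)=1790, bounds=[0,1790]
  i=4: D_i=min(100*3^4,1790)=1790, bounds=[0,1790]
  i=5: D_i=min(100*3^5,1790)=1790, bounds=[0,1790]
  i=6: D_i=min(100*3^6,1790)=1790, bounds=[0,1790]
  i=7: D_i=min(100*3^7,1790)=1790, bounds=[0,1790]
  i=8: D_i=min(100*3^8,1790)=1790, bounds=[0,1790]
  i=9: D_i=min(100*3^9,1790)=1790, bounds=[0,1790]

Answer: [0,100] [0,300] [0,900] [0,1790] [0,1790] [0,1790] [0,1790] [0,1790] [0,1790] [0,1790]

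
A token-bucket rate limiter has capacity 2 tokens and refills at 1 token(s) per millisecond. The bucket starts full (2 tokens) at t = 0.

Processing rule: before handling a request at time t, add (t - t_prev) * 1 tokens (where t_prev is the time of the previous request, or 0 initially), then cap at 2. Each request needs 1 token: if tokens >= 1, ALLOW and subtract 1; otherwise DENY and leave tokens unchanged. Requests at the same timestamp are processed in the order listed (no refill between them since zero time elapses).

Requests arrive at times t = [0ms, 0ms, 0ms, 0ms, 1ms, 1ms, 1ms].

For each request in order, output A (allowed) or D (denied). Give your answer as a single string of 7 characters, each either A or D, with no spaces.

Simulating step by step:
  req#1 t=0ms: ALLOW
  req#2 t=0ms: ALLOW
  req#3 t=0ms: DENY
  req#4 t=0ms: DENY
  req#5 t=1ms: ALLOW
  req#6 t=1ms: DENY
  req#7 t=1ms: DENY

Answer: AADDADD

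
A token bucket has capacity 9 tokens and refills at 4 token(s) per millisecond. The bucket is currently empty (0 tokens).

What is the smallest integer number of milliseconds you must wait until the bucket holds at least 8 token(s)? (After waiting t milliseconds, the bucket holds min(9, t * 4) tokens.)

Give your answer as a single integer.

Need t * 4 >= 8, so t >= 8/4.
Smallest integer t = ceil(8/4) = 2.

Answer: 2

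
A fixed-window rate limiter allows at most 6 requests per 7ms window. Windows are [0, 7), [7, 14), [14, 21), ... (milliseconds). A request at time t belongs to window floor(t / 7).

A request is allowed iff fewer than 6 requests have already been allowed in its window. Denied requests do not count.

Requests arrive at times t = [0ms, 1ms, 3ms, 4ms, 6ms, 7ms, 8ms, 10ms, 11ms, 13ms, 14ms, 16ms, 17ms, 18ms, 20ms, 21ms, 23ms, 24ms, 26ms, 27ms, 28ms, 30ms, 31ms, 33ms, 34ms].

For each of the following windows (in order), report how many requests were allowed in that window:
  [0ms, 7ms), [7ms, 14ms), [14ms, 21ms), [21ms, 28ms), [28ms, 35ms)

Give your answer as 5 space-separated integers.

Processing requests:
  req#1 t=0ms (window 0): ALLOW
  req#2 t=1ms (window 0): ALLOW
  req#3 t=3ms (window 0): ALLOW
  req#4 t=4ms (window 0): ALLOW
  req#5 t=6ms (window 0): ALLOW
  req#6 t=7ms (window 1): ALLOW
  req#7 t=8ms (window 1): ALLOW
  req#8 t=10ms (window 1): ALLOW
  req#9 t=11ms (window 1): ALLOW
  req#10 t=13ms (window 1): ALLOW
  req#11 t=14ms (window 2): ALLOW
  req#12 t=16ms (window 2): ALLOW
  req#13 t=17ms (window 2): ALLOW
  req#14 t=18ms (window 2): ALLOW
  req#15 t=20ms (window 2): ALLOW
  req#16 t=21ms (window 3): ALLOW
  req#17 t=23ms (window 3): ALLOW
  req#18 t=24ms (window 3): ALLOW
  req#19 t=26ms (window 3): ALLOW
  req#20 t=27ms (window 3): ALLOW
  req#21 t=28ms (window 4): ALLOW
  req#22 t=30ms (window 4): ALLOW
  req#23 t=31ms (window 4): ALLOW
  req#24 t=33ms (window 4): ALLOW
  req#25 t=34ms (window 4): ALLOW

Allowed counts by window: 5 5 5 5 5

Answer: 5 5 5 5 5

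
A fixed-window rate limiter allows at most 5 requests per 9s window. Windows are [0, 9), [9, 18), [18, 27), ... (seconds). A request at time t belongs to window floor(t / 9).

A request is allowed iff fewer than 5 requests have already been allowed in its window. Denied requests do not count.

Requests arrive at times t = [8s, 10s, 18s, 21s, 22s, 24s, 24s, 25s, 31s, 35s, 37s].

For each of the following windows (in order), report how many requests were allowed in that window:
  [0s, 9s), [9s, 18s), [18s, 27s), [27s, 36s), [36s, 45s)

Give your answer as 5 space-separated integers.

Processing requests:
  req#1 t=8s (window 0): ALLOW
  req#2 t=10s (window 1): ALLOW
  req#3 t=18s (window 2): ALLOW
  req#4 t=21s (window 2): ALLOW
  req#5 t=22s (window 2): ALLOW
  req#6 t=24s (window 2): ALLOW
  req#7 t=24s (window 2): ALLOW
  req#8 t=25s (window 2): DENY
  req#9 t=31s (window 3): ALLOW
  req#10 t=35s (window 3): ALLOW
  req#11 t=37s (window 4): ALLOW

Allowed counts by window: 1 1 5 2 1

Answer: 1 1 5 2 1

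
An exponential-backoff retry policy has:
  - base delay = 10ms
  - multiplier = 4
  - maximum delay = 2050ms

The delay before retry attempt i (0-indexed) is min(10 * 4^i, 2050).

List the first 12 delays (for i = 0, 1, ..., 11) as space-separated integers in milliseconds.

Computing each delay:
  i=0: min(10*4^0, 2050) = 10
  i=1: min(10*4^1, 2050) = 40
  i=2: min(10*4^2, 2050) = 160
  i=3: min(10*4^3, 2050) = 640
  i=4: min(10*4^4, 2050) = 2050
  i=5: min(10*4^5, 2050) = 2050
  i=6: min(10*4^6, 2050) = 2050
  i=7: min(10*4^7, 2050) = 2050
  i=8: min(10*4^8, 2050) = 2050
  i=9: min(10*4^9, 2050) = 2050
  i=10: min(10*4^10, 2050) = 2050
  i=11: min(10*4^11, 2050) = 2050

Answer: 10 40 160 640 2050 2050 2050 2050 2050 2050 2050 2050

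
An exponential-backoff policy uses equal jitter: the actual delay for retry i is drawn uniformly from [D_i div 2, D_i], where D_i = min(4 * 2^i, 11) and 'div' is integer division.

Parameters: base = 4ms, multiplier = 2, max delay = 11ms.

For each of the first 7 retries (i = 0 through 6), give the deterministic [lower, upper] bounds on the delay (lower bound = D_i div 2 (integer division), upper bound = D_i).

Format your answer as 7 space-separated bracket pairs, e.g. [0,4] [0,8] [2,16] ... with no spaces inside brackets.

Answer: [2,4] [4,8] [5,11] [5,11] [5,11] [5,11] [5,11]

Derivation:
Computing bounds per retry:
  i=0: D_i=min(4*2^0,11)=4, bounds=[2,4]
  i=1: D_i=min(4*2^1,11)=8, bounds=[4,8]
  i=2: D_i=min(4*2^2,11)=11, bounds=[5,11]
  i=3: D_i=min(4*2^3,11)=11, bounds=[5,11]
  i=4: D_i=min(4*2^4,11)=11, bounds=[5,11]
  i=5: D_i=min(4*2^5,11)=11, bounds=[5,11]
  i=6: D_i=min(4*2^6,11)=11, bounds=[5,11]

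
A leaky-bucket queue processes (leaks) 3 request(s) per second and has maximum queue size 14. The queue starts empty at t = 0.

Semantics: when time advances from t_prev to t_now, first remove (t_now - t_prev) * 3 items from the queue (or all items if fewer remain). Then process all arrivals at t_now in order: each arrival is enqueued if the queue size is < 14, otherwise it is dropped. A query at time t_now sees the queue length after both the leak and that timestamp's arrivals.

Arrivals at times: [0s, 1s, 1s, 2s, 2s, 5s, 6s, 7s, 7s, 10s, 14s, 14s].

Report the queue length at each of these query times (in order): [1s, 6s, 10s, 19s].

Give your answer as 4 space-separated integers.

Answer: 2 1 1 0

Derivation:
Queue lengths at query times:
  query t=1s: backlog = 2
  query t=6s: backlog = 1
  query t=10s: backlog = 1
  query t=19s: backlog = 0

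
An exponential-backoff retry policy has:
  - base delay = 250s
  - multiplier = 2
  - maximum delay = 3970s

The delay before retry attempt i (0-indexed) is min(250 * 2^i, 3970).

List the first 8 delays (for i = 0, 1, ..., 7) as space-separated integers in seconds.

Computing each delay:
  i=0: min(250*2^0, 3970) = 250
  i=1: min(250*2^1, 3970) = 500
  i=2: min(250*2^2, 3970) = 1000
  i=3: min(250*2^3, 3970) = 2000
  i=4: min(250*2^4, 3970) = 3970
  i=5: min(250*2^5, 3970) = 3970
  i=6: min(250*2^6, 3970) = 3970
  i=7: min(250*2^7, 3970) = 3970

Answer: 250 500 1000 2000 3970 3970 3970 3970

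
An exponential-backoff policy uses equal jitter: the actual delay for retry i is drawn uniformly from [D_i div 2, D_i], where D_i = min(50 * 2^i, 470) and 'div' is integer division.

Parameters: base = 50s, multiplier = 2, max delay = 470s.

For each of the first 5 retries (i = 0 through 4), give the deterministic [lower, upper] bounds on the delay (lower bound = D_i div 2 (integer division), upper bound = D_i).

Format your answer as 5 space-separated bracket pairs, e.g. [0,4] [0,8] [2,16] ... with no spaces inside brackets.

Answer: [25,50] [50,100] [100,200] [200,400] [235,470]

Derivation:
Computing bounds per retry:
  i=0: D_i=min(50*2^0,470)=50, bounds=[25,50]
  i=1: D_i=min(50*2^1,470)=100, bounds=[50,100]
  i=2: D_i=min(50*2^2,470)=200, bounds=[100,200]
  i=3: D_i=min(50*2^3,470)=400, bounds=[200,400]
  i=4: D_i=min(50*2^4,470)=470, bounds=[235,470]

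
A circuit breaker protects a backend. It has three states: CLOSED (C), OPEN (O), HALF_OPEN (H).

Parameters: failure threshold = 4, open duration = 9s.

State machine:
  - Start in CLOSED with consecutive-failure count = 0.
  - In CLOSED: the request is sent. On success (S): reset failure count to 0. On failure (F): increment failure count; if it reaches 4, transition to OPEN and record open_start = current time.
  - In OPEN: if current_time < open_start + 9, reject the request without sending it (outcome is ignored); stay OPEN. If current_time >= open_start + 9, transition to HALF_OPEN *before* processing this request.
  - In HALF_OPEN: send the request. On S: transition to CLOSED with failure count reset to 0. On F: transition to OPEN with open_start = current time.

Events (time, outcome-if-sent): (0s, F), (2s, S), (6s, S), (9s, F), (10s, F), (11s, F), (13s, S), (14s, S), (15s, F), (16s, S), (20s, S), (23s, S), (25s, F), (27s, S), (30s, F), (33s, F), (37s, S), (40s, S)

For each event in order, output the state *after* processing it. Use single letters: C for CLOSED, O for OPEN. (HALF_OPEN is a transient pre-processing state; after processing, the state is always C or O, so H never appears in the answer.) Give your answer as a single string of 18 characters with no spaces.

Answer: CCCCCCCCCCCCCCCCCC

Derivation:
State after each event:
  event#1 t=0s outcome=F: state=CLOSED
  event#2 t=2s outcome=S: state=CLOSED
  event#3 t=6s outcome=S: state=CLOSED
  event#4 t=9s outcome=F: state=CLOSED
  event#5 t=10s outcome=F: state=CLOSED
  event#6 t=11s outcome=F: state=CLOSED
  event#7 t=13s outcome=S: state=CLOSED
  event#8 t=14s outcome=S: state=CLOSED
  event#9 t=15s outcome=F: state=CLOSED
  event#10 t=16s outcome=S: state=CLOSED
  event#11 t=20s outcome=S: state=CLOSED
  event#12 t=23s outcome=S: state=CLOSED
  event#13 t=25s outcome=F: state=CLOSED
  event#14 t=27s outcome=S: state=CLOSED
  event#15 t=30s outcome=F: state=CLOSED
  event#16 t=33s outcome=F: state=CLOSED
  event#17 t=37s outcome=S: state=CLOSED
  event#18 t=40s outcome=S: state=CLOSED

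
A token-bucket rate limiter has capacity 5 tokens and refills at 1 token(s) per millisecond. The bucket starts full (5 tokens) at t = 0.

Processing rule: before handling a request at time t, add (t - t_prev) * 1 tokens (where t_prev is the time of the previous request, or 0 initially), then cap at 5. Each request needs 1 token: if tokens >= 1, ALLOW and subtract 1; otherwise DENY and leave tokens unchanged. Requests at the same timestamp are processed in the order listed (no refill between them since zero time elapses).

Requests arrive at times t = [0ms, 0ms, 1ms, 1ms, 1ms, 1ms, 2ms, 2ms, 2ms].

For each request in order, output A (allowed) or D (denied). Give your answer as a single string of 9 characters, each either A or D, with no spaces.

Simulating step by step:
  req#1 t=0ms: ALLOW
  req#2 t=0ms: ALLOW
  req#3 t=1ms: ALLOW
  req#4 t=1ms: ALLOW
  req#5 t=1ms: ALLOW
  req#6 t=1ms: ALLOW
  req#7 t=2ms: ALLOW
  req#8 t=2ms: DENY
  req#9 t=2ms: DENY

Answer: AAAAAAADD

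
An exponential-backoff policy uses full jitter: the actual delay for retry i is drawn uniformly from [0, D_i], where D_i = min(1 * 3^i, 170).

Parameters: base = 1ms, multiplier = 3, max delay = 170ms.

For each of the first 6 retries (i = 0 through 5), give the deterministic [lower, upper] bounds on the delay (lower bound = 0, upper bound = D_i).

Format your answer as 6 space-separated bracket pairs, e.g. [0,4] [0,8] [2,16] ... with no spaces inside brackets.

Computing bounds per retry:
  i=0: D_i=min(1*3^0,170)=1, bounds=[0,1]
  i=1: D_i=min(1*3^1,170)=3, bounds=[0,3]
  i=2: D_i=min(1*3^2,170)=9, bounds=[0,9]
  i=3: D_i=min(1*3^3,170)=27, bounds=[0,27]
  i=4: D_i=min(1*3^4,170)=81, bounds=[0,81]
  i=5: D_i=min(1*3^5,170)=170, bounds=[0,170]

Answer: [0,1] [0,3] [0,9] [0,27] [0,81] [0,170]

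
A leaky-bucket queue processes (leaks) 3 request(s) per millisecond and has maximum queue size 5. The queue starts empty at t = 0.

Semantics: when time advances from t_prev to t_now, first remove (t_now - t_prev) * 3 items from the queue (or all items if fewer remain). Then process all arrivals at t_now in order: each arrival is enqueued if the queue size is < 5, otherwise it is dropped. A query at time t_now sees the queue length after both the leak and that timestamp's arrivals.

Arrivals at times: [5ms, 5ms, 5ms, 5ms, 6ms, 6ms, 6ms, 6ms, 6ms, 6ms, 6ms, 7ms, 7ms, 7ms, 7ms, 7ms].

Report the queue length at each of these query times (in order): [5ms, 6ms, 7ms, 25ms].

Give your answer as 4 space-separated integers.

Answer: 4 5 5 0

Derivation:
Queue lengths at query times:
  query t=5ms: backlog = 4
  query t=6ms: backlog = 5
  query t=7ms: backlog = 5
  query t=25ms: backlog = 0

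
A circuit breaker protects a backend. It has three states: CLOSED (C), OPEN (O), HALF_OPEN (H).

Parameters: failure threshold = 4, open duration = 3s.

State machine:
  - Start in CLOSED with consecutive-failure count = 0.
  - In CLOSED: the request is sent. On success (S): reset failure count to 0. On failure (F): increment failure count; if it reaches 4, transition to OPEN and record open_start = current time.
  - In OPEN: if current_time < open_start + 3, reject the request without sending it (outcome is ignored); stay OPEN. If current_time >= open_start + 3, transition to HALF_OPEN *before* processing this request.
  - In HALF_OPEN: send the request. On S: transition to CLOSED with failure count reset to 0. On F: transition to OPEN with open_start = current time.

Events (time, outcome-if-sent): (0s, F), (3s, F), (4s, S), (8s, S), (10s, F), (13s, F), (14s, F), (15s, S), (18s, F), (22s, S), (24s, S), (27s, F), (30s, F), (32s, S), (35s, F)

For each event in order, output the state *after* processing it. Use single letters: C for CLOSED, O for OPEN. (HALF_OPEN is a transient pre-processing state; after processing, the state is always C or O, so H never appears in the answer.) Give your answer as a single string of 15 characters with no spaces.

State after each event:
  event#1 t=0s outcome=F: state=CLOSED
  event#2 t=3s outcome=F: state=CLOSED
  event#3 t=4s outcome=S: state=CLOSED
  event#4 t=8s outcome=S: state=CLOSED
  event#5 t=10s outcome=F: state=CLOSED
  event#6 t=13s outcome=F: state=CLOSED
  event#7 t=14s outcome=F: state=CLOSED
  event#8 t=15s outcome=S: state=CLOSED
  event#9 t=18s outcome=F: state=CLOSED
  event#10 t=22s outcome=S: state=CLOSED
  event#11 t=24s outcome=S: state=CLOSED
  event#12 t=27s outcome=F: state=CLOSED
  event#13 t=30s outcome=F: state=CLOSED
  event#14 t=32s outcome=S: state=CLOSED
  event#15 t=35s outcome=F: state=CLOSED

Answer: CCCCCCCCCCCCCCC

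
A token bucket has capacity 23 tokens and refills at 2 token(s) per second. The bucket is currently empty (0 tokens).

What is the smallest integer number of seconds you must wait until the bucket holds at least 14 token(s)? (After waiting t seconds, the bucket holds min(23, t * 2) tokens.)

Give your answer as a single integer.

Need t * 2 >= 14, so t >= 14/2.
Smallest integer t = ceil(14/2) = 7.

Answer: 7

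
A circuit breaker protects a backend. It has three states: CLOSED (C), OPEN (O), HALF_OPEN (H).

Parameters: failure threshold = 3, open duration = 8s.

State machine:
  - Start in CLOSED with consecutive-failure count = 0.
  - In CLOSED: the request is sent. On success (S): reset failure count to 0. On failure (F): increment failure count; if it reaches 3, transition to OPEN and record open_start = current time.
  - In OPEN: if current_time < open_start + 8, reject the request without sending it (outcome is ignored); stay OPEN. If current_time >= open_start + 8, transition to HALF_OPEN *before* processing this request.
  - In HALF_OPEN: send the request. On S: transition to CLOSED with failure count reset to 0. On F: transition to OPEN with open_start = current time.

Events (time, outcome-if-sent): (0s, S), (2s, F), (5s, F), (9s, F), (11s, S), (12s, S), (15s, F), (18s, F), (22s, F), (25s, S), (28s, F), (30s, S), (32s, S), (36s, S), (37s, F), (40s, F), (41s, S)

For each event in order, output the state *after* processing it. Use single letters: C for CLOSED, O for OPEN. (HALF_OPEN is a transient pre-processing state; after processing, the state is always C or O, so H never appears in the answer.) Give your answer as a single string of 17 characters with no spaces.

Answer: CCCOOOOOOOOOOCCCC

Derivation:
State after each event:
  event#1 t=0s outcome=S: state=CLOSED
  event#2 t=2s outcome=F: state=CLOSED
  event#3 t=5s outcome=F: state=CLOSED
  event#4 t=9s outcome=F: state=OPEN
  event#5 t=11s outcome=S: state=OPEN
  event#6 t=12s outcome=S: state=OPEN
  event#7 t=15s outcome=F: state=OPEN
  event#8 t=18s outcome=F: state=OPEN
  event#9 t=22s outcome=F: state=OPEN
  event#10 t=25s outcome=S: state=OPEN
  event#11 t=28s outcome=F: state=OPEN
  event#12 t=30s outcome=S: state=OPEN
  event#13 t=32s outcome=S: state=OPEN
  event#14 t=36s outcome=S: state=CLOSED
  event#15 t=37s outcome=F: state=CLOSED
  event#16 t=40s outcome=F: state=CLOSED
  event#17 t=41s outcome=S: state=CLOSED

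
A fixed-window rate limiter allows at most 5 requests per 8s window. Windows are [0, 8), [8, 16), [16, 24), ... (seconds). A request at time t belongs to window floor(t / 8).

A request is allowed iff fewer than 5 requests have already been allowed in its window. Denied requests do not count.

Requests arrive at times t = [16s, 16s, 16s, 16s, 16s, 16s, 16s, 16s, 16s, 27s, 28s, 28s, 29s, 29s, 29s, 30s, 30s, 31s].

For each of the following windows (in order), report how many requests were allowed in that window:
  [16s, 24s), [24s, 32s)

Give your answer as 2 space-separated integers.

Processing requests:
  req#1 t=16s (window 2): ALLOW
  req#2 t=16s (window 2): ALLOW
  req#3 t=16s (window 2): ALLOW
  req#4 t=16s (window 2): ALLOW
  req#5 t=16s (window 2): ALLOW
  req#6 t=16s (window 2): DENY
  req#7 t=16s (window 2): DENY
  req#8 t=16s (window 2): DENY
  req#9 t=16s (window 2): DENY
  req#10 t=27s (window 3): ALLOW
  req#11 t=28s (window 3): ALLOW
  req#12 t=28s (window 3): ALLOW
  req#13 t=29s (window 3): ALLOW
  req#14 t=29s (window 3): ALLOW
  req#15 t=29s (window 3): DENY
  req#16 t=30s (window 3): DENY
  req#17 t=30s (window 3): DENY
  req#18 t=31s (window 3): DENY

Allowed counts by window: 5 5

Answer: 5 5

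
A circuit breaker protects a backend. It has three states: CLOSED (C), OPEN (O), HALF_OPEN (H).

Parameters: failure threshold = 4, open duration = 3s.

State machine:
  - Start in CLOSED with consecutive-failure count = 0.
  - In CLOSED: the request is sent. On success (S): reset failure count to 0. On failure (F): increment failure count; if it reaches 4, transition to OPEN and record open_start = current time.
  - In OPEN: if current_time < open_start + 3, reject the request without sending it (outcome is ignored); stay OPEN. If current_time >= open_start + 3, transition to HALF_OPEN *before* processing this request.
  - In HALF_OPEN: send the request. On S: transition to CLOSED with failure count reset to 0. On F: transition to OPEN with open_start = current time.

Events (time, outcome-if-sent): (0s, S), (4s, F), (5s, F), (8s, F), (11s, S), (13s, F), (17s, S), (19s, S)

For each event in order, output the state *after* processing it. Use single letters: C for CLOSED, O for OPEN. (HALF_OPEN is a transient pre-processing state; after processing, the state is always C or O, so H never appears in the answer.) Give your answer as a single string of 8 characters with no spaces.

State after each event:
  event#1 t=0s outcome=S: state=CLOSED
  event#2 t=4s outcome=F: state=CLOSED
  event#3 t=5s outcome=F: state=CLOSED
  event#4 t=8s outcome=F: state=CLOSED
  event#5 t=11s outcome=S: state=CLOSED
  event#6 t=13s outcome=F: state=CLOSED
  event#7 t=17s outcome=S: state=CLOSED
  event#8 t=19s outcome=S: state=CLOSED

Answer: CCCCCCCC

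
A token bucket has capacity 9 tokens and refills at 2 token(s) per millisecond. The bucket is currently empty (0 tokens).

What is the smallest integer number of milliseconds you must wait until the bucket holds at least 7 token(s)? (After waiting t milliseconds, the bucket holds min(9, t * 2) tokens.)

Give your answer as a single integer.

Answer: 4

Derivation:
Need t * 2 >= 7, so t >= 7/2.
Smallest integer t = ceil(7/2) = 4.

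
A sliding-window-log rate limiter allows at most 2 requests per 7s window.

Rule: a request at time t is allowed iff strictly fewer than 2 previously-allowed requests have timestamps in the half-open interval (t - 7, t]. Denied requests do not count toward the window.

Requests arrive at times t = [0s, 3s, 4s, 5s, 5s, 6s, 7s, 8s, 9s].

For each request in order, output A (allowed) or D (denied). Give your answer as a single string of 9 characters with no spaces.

Answer: AADDDDADD

Derivation:
Tracking allowed requests in the window:
  req#1 t=0s: ALLOW
  req#2 t=3s: ALLOW
  req#3 t=4s: DENY
  req#4 t=5s: DENY
  req#5 t=5s: DENY
  req#6 t=6s: DENY
  req#7 t=7s: ALLOW
  req#8 t=8s: DENY
  req#9 t=9s: DENY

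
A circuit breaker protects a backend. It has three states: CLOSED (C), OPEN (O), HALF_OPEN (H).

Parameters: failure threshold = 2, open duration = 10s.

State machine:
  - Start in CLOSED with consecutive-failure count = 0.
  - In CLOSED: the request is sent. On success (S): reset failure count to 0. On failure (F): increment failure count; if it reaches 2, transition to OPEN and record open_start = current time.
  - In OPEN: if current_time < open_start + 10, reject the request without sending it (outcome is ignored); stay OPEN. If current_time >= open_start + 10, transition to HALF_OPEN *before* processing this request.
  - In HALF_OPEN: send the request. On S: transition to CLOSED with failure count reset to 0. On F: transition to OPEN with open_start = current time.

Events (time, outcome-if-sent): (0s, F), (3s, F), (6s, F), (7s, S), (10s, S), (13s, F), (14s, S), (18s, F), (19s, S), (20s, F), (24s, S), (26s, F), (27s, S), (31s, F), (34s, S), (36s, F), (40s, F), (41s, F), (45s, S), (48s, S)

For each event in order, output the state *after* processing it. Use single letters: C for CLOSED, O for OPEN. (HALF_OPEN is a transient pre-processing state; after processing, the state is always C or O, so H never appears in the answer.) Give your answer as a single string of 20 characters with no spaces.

Answer: COOOOOOOOOCCCCCCOOOO

Derivation:
State after each event:
  event#1 t=0s outcome=F: state=CLOSED
  event#2 t=3s outcome=F: state=OPEN
  event#3 t=6s outcome=F: state=OPEN
  event#4 t=7s outcome=S: state=OPEN
  event#5 t=10s outcome=S: state=OPEN
  event#6 t=13s outcome=F: state=OPEN
  event#7 t=14s outcome=S: state=OPEN
  event#8 t=18s outcome=F: state=OPEN
  event#9 t=19s outcome=S: state=OPEN
  event#10 t=20s outcome=F: state=OPEN
  event#11 t=24s outcome=S: state=CLOSED
  event#12 t=26s outcome=F: state=CLOSED
  event#13 t=27s outcome=S: state=CLOSED
  event#14 t=31s outcome=F: state=CLOSED
  event#15 t=34s outcome=S: state=CLOSED
  event#16 t=36s outcome=F: state=CLOSED
  event#17 t=40s outcome=F: state=OPEN
  event#18 t=41s outcome=F: state=OPEN
  event#19 t=45s outcome=S: state=OPEN
  event#20 t=48s outcome=S: state=OPEN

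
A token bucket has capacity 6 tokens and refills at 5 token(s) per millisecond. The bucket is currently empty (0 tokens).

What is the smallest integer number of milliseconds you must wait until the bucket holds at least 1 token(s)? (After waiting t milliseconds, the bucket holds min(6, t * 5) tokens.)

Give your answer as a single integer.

Answer: 1

Derivation:
Need t * 5 >= 1, so t >= 1/5.
Smallest integer t = ceil(1/5) = 1.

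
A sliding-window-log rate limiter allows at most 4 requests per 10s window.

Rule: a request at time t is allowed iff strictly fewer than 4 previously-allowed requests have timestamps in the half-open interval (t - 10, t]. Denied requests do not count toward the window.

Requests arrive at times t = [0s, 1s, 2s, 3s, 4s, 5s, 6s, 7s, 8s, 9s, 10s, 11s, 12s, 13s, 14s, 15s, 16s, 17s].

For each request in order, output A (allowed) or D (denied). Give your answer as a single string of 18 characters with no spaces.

Tracking allowed requests in the window:
  req#1 t=0s: ALLOW
  req#2 t=1s: ALLOW
  req#3 t=2s: ALLOW
  req#4 t=3s: ALLOW
  req#5 t=4s: DENY
  req#6 t=5s: DENY
  req#7 t=6s: DENY
  req#8 t=7s: DENY
  req#9 t=8s: DENY
  req#10 t=9s: DENY
  req#11 t=10s: ALLOW
  req#12 t=11s: ALLOW
  req#13 t=12s: ALLOW
  req#14 t=13s: ALLOW
  req#15 t=14s: DENY
  req#16 t=15s: DENY
  req#17 t=16s: DENY
  req#18 t=17s: DENY

Answer: AAAADDDDDDAAAADDDD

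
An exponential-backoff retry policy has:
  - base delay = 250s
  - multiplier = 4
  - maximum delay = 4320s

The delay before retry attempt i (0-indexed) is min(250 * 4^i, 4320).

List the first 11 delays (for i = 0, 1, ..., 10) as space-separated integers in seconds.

Answer: 250 1000 4000 4320 4320 4320 4320 4320 4320 4320 4320

Derivation:
Computing each delay:
  i=0: min(250*4^0, 4320) = 250
  i=1: min(250*4^1, 4320) = 1000
  i=2: min(250*4^2, 4320) = 4000
  i=3: min(250*4^3, 4320) = 4320
  i=4: min(250*4^4, 4320) = 4320
  i=5: min(250*4^5, 4320) = 4320
  i=6: min(250*4^6, 4320) = 4320
  i=7: min(250*4^7, 4320) = 4320
  i=8: min(250*4^8, 4320) = 4320
  i=9: min(250*4^9, 4320) = 4320
  i=10: min(250*4^10, 4320) = 4320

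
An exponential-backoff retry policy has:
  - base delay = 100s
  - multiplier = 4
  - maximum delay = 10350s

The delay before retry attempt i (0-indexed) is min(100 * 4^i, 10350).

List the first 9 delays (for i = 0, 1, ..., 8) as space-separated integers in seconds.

Answer: 100 400 1600 6400 10350 10350 10350 10350 10350

Derivation:
Computing each delay:
  i=0: min(100*4^0, 10350) = 100
  i=1: min(100*4^1, 10350) = 400
  i=2: min(100*4^2, 10350) = 1600
  i=3: min(100*4^3, 10350) = 6400
  i=4: min(100*4^4, 10350) = 10350
  i=5: min(100*4^5, 10350) = 10350
  i=6: min(100*4^6, 10350) = 10350
  i=7: min(100*4^7, 10350) = 10350
  i=8: min(100*4^8, 10350) = 10350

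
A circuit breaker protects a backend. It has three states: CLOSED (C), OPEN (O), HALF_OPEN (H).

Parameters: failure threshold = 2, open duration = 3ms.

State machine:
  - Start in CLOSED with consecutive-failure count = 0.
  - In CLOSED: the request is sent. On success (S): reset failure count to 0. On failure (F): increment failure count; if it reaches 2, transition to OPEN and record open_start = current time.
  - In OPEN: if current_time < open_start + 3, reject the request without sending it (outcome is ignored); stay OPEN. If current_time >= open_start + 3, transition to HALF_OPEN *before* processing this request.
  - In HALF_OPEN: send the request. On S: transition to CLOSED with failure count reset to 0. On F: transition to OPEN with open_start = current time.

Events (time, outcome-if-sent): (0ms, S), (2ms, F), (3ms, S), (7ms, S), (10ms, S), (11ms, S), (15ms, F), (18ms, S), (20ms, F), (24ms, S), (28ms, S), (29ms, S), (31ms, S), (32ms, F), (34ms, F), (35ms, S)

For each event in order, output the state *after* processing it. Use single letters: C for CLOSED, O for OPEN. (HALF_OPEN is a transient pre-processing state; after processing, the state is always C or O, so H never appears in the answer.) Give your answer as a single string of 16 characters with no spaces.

Answer: CCCCCCCCCCCCCCOO

Derivation:
State after each event:
  event#1 t=0ms outcome=S: state=CLOSED
  event#2 t=2ms outcome=F: state=CLOSED
  event#3 t=3ms outcome=S: state=CLOSED
  event#4 t=7ms outcome=S: state=CLOSED
  event#5 t=10ms outcome=S: state=CLOSED
  event#6 t=11ms outcome=S: state=CLOSED
  event#7 t=15ms outcome=F: state=CLOSED
  event#8 t=18ms outcome=S: state=CLOSED
  event#9 t=20ms outcome=F: state=CLOSED
  event#10 t=24ms outcome=S: state=CLOSED
  event#11 t=28ms outcome=S: state=CLOSED
  event#12 t=29ms outcome=S: state=CLOSED
  event#13 t=31ms outcome=S: state=CLOSED
  event#14 t=32ms outcome=F: state=CLOSED
  event#15 t=34ms outcome=F: state=OPEN
  event#16 t=35ms outcome=S: state=OPEN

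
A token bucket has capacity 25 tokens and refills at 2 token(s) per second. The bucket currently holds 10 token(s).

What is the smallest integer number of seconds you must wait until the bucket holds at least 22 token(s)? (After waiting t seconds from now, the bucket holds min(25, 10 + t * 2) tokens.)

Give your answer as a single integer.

Answer: 6

Derivation:
Need 10 + t * 2 >= 22, so t >= 12/2.
Smallest integer t = ceil(12/2) = 6.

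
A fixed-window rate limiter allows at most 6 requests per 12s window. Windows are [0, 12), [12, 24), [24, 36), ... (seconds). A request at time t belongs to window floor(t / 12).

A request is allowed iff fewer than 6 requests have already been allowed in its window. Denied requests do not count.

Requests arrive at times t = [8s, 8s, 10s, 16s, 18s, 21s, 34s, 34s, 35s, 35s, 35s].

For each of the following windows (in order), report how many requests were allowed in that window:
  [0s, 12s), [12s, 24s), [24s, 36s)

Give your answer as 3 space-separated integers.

Answer: 3 3 5

Derivation:
Processing requests:
  req#1 t=8s (window 0): ALLOW
  req#2 t=8s (window 0): ALLOW
  req#3 t=10s (window 0): ALLOW
  req#4 t=16s (window 1): ALLOW
  req#5 t=18s (window 1): ALLOW
  req#6 t=21s (window 1): ALLOW
  req#7 t=34s (window 2): ALLOW
  req#8 t=34s (window 2): ALLOW
  req#9 t=35s (window 2): ALLOW
  req#10 t=35s (window 2): ALLOW
  req#11 t=35s (window 2): ALLOW

Allowed counts by window: 3 3 5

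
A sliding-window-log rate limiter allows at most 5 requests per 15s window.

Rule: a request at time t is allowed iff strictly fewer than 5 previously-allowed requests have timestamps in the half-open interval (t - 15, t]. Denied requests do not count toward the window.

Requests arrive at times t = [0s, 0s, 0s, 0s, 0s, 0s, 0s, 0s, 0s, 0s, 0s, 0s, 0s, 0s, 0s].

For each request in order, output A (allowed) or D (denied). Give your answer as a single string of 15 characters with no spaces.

Answer: AAAAADDDDDDDDDD

Derivation:
Tracking allowed requests in the window:
  req#1 t=0s: ALLOW
  req#2 t=0s: ALLOW
  req#3 t=0s: ALLOW
  req#4 t=0s: ALLOW
  req#5 t=0s: ALLOW
  req#6 t=0s: DENY
  req#7 t=0s: DENY
  req#8 t=0s: DENY
  req#9 t=0s: DENY
  req#10 t=0s: DENY
  req#11 t=0s: DENY
  req#12 t=0s: DENY
  req#13 t=0s: DENY
  req#14 t=0s: DENY
  req#15 t=0s: DENY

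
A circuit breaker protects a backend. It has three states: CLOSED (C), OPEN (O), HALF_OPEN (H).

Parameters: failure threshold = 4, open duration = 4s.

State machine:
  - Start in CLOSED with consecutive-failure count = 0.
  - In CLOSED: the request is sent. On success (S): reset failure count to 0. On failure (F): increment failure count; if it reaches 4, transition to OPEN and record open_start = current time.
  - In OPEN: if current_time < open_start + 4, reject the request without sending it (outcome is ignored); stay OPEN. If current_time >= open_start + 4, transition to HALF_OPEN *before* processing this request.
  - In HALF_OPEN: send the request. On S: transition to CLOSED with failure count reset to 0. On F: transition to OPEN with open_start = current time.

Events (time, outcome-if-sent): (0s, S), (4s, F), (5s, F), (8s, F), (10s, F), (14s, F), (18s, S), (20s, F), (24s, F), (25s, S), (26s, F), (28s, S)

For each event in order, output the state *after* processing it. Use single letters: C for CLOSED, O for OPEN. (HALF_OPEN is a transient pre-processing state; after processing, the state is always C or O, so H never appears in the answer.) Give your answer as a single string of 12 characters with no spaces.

State after each event:
  event#1 t=0s outcome=S: state=CLOSED
  event#2 t=4s outcome=F: state=CLOSED
  event#3 t=5s outcome=F: state=CLOSED
  event#4 t=8s outcome=F: state=CLOSED
  event#5 t=10s outcome=F: state=OPEN
  event#6 t=14s outcome=F: state=OPEN
  event#7 t=18s outcome=S: state=CLOSED
  event#8 t=20s outcome=F: state=CLOSED
  event#9 t=24s outcome=F: state=CLOSED
  event#10 t=25s outcome=S: state=CLOSED
  event#11 t=26s outcome=F: state=CLOSED
  event#12 t=28s outcome=S: state=CLOSED

Answer: CCCCOOCCCCCC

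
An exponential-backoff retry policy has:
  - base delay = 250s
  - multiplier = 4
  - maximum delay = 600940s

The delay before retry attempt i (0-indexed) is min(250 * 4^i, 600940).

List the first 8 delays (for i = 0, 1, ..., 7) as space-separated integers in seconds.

Computing each delay:
  i=0: min(250*4^0, 600940) = 250
  i=1: min(250*4^1, 600940) = 1000
  i=2: min(250*4^2, 600940) = 4000
  i=3: min(250*4^3, 600940) = 16000
  i=4: min(250*4^4, 600940) = 64000
  i=5: min(250*4^5, 600940) = 256000
  i=6: min(250*4^6, 600940) = 600940
  i=7: min(250*4^7, 600940) = 600940

Answer: 250 1000 4000 16000 64000 256000 600940 600940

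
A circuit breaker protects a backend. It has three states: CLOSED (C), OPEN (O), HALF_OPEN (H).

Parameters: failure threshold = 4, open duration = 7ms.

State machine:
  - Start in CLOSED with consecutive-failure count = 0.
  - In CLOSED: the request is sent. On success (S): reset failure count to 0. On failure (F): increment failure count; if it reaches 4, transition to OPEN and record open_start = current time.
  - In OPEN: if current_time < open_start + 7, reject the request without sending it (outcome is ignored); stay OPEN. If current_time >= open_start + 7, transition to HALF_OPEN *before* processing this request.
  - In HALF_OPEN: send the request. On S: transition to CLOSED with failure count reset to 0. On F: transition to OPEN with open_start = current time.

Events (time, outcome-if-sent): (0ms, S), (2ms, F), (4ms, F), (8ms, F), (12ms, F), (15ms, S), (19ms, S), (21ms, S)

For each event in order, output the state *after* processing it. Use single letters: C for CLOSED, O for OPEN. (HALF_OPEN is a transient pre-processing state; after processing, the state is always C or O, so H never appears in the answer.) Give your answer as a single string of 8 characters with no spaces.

Answer: CCCCOOCC

Derivation:
State after each event:
  event#1 t=0ms outcome=S: state=CLOSED
  event#2 t=2ms outcome=F: state=CLOSED
  event#3 t=4ms outcome=F: state=CLOSED
  event#4 t=8ms outcome=F: state=CLOSED
  event#5 t=12ms outcome=F: state=OPEN
  event#6 t=15ms outcome=S: state=OPEN
  event#7 t=19ms outcome=S: state=CLOSED
  event#8 t=21ms outcome=S: state=CLOSED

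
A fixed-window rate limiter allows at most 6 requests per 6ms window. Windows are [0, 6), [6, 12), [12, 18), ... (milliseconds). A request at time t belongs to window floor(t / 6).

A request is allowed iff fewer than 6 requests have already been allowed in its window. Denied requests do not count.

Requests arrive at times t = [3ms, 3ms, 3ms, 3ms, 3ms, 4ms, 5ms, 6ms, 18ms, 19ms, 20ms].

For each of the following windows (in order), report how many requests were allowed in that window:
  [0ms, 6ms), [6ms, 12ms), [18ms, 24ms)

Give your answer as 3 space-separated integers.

Processing requests:
  req#1 t=3ms (window 0): ALLOW
  req#2 t=3ms (window 0): ALLOW
  req#3 t=3ms (window 0): ALLOW
  req#4 t=3ms (window 0): ALLOW
  req#5 t=3ms (window 0): ALLOW
  req#6 t=4ms (window 0): ALLOW
  req#7 t=5ms (window 0): DENY
  req#8 t=6ms (window 1): ALLOW
  req#9 t=18ms (window 3): ALLOW
  req#10 t=19ms (window 3): ALLOW
  req#11 t=20ms (window 3): ALLOW

Allowed counts by window: 6 1 3

Answer: 6 1 3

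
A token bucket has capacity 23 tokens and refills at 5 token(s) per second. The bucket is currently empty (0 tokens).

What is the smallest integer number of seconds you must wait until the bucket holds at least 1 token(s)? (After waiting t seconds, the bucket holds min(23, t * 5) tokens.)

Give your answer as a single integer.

Need t * 5 >= 1, so t >= 1/5.
Smallest integer t = ceil(1/5) = 1.

Answer: 1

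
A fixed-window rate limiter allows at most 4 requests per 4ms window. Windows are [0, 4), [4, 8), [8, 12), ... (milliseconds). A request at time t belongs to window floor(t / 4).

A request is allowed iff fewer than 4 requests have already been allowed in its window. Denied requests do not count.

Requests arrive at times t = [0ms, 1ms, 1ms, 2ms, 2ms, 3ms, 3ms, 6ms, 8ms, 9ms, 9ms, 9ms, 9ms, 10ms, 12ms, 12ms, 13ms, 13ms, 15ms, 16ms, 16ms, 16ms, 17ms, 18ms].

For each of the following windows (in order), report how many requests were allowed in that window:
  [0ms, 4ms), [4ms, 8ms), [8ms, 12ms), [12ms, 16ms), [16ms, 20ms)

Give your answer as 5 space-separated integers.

Processing requests:
  req#1 t=0ms (window 0): ALLOW
  req#2 t=1ms (window 0): ALLOW
  req#3 t=1ms (window 0): ALLOW
  req#4 t=2ms (window 0): ALLOW
  req#5 t=2ms (window 0): DENY
  req#6 t=3ms (window 0): DENY
  req#7 t=3ms (window 0): DENY
  req#8 t=6ms (window 1): ALLOW
  req#9 t=8ms (window 2): ALLOW
  req#10 t=9ms (window 2): ALLOW
  req#11 t=9ms (window 2): ALLOW
  req#12 t=9ms (window 2): ALLOW
  req#13 t=9ms (window 2): DENY
  req#14 t=10ms (window 2): DENY
  req#15 t=12ms (window 3): ALLOW
  req#16 t=12ms (window 3): ALLOW
  req#17 t=13ms (window 3): ALLOW
  req#18 t=13ms (window 3): ALLOW
  req#19 t=15ms (window 3): DENY
  req#20 t=16ms (window 4): ALLOW
  req#21 t=16ms (window 4): ALLOW
  req#22 t=16ms (window 4): ALLOW
  req#23 t=17ms (window 4): ALLOW
  req#24 t=18ms (window 4): DENY

Allowed counts by window: 4 1 4 4 4

Answer: 4 1 4 4 4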